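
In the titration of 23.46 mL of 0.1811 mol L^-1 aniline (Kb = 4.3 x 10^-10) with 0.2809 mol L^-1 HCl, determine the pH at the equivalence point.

n(C6H5NH2) = 0.1811 x 0.02346 = 0.004249 mol; V(HCl) at equivalence = 0.004249/0.2809 = 0.01512 L.
At equivalence the base is fully converted to C6H5NH3+; total volume = 0.03858 L, so [C6H5NH3+] = 0.004249/0.03858 = 0.1101 M.
Ka(C6H5NH3+) = Kw/Kb = 1.0e-14 / 4.3 x 10^-10 = 2.33e-5.
[H^+] = sqrt(Ka x [C6H5NH3+]) = sqrt(2.33e-5 x 0.1101) = 0.00160 M.
pH = -log(0.00160) = 2.80.

2.80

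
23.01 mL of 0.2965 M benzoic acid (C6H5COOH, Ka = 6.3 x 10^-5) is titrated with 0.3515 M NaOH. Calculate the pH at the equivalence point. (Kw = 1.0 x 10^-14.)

n(C6H5COOH) = 0.2965 x 0.02301 = 0.006822 mol; V(NaOH) at equivalence = 0.006822/0.3515 = 0.01941 L.
At equivalence all the acid is converted to C6H5COO-; total volume = 0.02301 + 0.01941 = 0.04242 L, so [C6H5COO-] = 0.006822/0.04242 = 0.1608 M.
Kb = Kw/Ka = 1.0e-14 / 6.3 x 10^-5 = 1.59e-10.
[OH^-] = sqrt(Kb x [C6H5COO-]) = sqrt(1.59e-10 x 0.1608) = 5.05e-6 M.
pOH = 5.30, so pH = 14.00 - 5.30 = 8.70.

8.70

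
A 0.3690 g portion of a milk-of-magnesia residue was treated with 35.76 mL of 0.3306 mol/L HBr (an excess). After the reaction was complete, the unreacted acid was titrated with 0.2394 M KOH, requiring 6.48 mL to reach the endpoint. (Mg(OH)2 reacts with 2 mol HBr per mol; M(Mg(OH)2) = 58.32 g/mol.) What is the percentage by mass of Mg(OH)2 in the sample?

Total n(HBr) added = 0.3306 x 0.03576 = 0.01182 mol.
n(KOH) used = 0.2394 x 0.006480 = 0.001551 mol, which equals the excess n(HBr).
So n(HBr) consumed by the sample = 0.01182 - 0.001551 = 0.01027 mol.
n(Mg(OH)2) = 0.01027 / 2 = 0.005135 mol.
mass Mg(OH)2 = 0.005135 x 58.32 = 0.2995 g, so %Mg(OH)2 = 0.2995/0.3690 x 100 = 81.2%.

81.2%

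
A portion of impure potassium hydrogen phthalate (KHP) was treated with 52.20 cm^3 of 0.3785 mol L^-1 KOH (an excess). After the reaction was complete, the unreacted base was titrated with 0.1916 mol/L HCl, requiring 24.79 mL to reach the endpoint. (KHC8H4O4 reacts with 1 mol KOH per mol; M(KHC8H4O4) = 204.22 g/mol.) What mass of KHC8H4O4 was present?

Total n(KOH) added = 0.3785 x 0.05220 = 0.01976 mol.
n(HCl) used = 0.1916 x 0.02479 = 0.004750 mol, which equals the excess n(KOH).
So n(KOH) consumed by the sample = 0.01976 - 0.004750 = 0.01501 mol.
n(KHC8H4O4) = 0.01501 / 1 = 0.01501 mol.
mass = 0.01501 mol x 204.22 g/mol = 3.06 g.

3.06 g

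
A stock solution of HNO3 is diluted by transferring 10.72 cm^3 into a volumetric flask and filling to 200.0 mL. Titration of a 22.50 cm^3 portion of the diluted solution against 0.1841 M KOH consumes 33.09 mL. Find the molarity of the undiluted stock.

5.05 M

n(KOH) = 0.1841 x 0.03309 = 0.006092 mol.
n(HNO3) in the aliquot = 0.006092 mol.
[diluted HNO3] = 0.006092 / 0.02250 = 0.2707 M.
Dilution factor = 200.0/10.72 = 18.66, so [stock] = 0.2707 x 18.66 = 5.05 M.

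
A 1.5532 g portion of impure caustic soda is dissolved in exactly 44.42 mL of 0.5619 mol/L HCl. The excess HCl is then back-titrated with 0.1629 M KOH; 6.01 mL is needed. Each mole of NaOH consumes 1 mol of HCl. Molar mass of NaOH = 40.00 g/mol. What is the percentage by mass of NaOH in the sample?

Total n(HCl) added = 0.5619 x 0.04442 = 0.02496 mol.
n(KOH) used = 0.1629 x 0.006010 = 0.0009790 mol, which equals the excess n(HCl).
So n(HCl) consumed by the sample = 0.02496 - 0.0009790 = 0.02398 mol.
n(NaOH) = 0.02398 / 1 = 0.02398 mol.
mass NaOH = 0.02398 x 40.00 = 0.9592 g, so %NaOH = 0.9592/1.5532 x 100 = 61.8%.

61.8%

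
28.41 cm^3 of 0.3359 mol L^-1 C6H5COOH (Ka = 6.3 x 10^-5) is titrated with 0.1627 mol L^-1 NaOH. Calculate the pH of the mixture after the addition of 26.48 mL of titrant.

4.12

Initial n(C6H5COOH) = 0.3359 x 0.02841 = 0.009543 mol.
n(NaOH) added = 0.1627 x 0.02648 = 0.004308 mol, converting that many moles of C6H5COOH to C6H5COO-.
Remaining n(C6H5COOH) = 0.005235 mol; n(C6H5COO-) = 0.004308 mol.
By Henderson-Hasselbalch, pH = pKa + log([A^-]/[HA]) = 4.20 + log(0.004308/0.005235) = 4.20 + (-0.08) = 4.12.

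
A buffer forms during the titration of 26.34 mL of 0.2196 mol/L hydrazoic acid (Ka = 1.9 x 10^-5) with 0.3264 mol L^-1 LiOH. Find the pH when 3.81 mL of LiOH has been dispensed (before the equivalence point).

Initial n(HN3) = 0.2196 x 0.02634 = 0.005784 mol.
n(LiOH) added = 0.3264 x 0.003810 = 0.001244 mol, converting that many moles of HN3 to N3-.
Remaining n(HN3) = 0.004541 mol; n(N3-) = 0.001244 mol.
By Henderson-Hasselbalch, pH = pKa + log([A^-]/[HA]) = 4.72 + log(0.001244/0.004541) = 4.72 + (-0.56) = 4.16.

4.16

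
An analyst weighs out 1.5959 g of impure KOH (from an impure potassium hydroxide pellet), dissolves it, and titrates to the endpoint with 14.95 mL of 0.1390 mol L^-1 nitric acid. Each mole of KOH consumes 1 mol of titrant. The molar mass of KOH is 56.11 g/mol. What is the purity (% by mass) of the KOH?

n(HNO3) = 0.1390 x 0.01495 = 0.002078 mol.
n(KOH) = 0.002078 / 1 = 0.002078 mol.
mass of KOH = 0.002078 x 56.11 = 0.1166 g.
% purity = 0.1166 / 1.5959 x 100 = 7.31%.

7.31%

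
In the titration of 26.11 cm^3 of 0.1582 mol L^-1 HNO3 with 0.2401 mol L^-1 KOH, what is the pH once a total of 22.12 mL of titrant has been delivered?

12.39

n(acid) = 0.1582 x 0.02611 = 0.004131 mol; n(KOH) added = 0.2401 x 0.02212 = 0.005311 mol.
Base is in excess by 0.005311 - 0.004131 = 0.001180 mol in a total volume of 0.04823 L.
[OH^-] = 0.001180/0.04823 = 0.02447 M, so pOH = 1.61 and pH = 14.00 - 1.61 = 12.39.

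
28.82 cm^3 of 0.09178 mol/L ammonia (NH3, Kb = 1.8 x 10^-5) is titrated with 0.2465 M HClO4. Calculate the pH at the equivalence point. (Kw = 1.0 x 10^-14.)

n(NH3) = 0.09178 x 0.02882 = 0.002645 mol; V(HClO4) at equivalence = 0.002645/0.2465 = 0.01073 L.
At equivalence the base is fully converted to NH4+; total volume = 0.03955 L, so [NH4+] = 0.002645/0.03955 = 0.06688 M.
Ka(NH4+) = Kw/Kb = 1.0e-14 / 1.8 x 10^-5 = 5.56e-10.
[H^+] = sqrt(Ka x [NH4+]) = sqrt(5.56e-10 x 0.06688) = 6.10e-6 M.
pH = -log(6.10e-6) = 5.21.

5.21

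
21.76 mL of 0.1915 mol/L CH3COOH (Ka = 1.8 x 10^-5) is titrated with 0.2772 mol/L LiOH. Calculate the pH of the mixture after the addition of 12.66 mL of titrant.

Initial n(CH3COOH) = 0.1915 x 0.02176 = 0.004167 mol.
n(LiOH) added = 0.2772 x 0.01266 = 0.003509 mol, converting that many moles of CH3COOH to CH3COO-.
Remaining n(CH3COOH) = 0.0006577 mol; n(CH3COO-) = 0.003509 mol.
By Henderson-Hasselbalch, pH = pKa + log([A^-]/[HA]) = 4.74 + log(0.003509/0.0006577) = 4.74 + (+0.73) = 5.47.

5.47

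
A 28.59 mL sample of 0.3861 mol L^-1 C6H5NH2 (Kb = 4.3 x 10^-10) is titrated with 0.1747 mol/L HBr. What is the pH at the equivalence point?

n(C6H5NH2) = 0.3861 x 0.02859 = 0.01104 mol; V(HBr) at equivalence = 0.01104/0.1747 = 0.06319 L.
At equivalence the base is fully converted to C6H5NH3+; total volume = 0.09178 L, so [C6H5NH3+] = 0.01104/0.09178 = 0.1203 M.
Ka(C6H5NH3+) = Kw/Kb = 1.0e-14 / 4.3 x 10^-10 = 2.33e-5.
[H^+] = sqrt(Ka x [C6H5NH3+]) = sqrt(2.33e-5 x 0.1203) = 0.00167 M.
pH = -log(0.00167) = 2.78.

2.78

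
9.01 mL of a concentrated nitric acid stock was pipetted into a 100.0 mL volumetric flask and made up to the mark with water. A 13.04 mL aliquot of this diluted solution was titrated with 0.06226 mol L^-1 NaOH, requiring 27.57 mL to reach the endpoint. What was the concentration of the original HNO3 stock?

1.46 M

n(NaOH) = 0.06226 x 0.02757 = 0.001717 mol.
n(HNO3) in the aliquot = 0.001717 mol.
[diluted HNO3] = 0.001717 / 0.01304 = 0.1316 M.
Dilution factor = 100.0/9.010 = 11.10, so [stock] = 0.1316 x 11.10 = 1.46 M.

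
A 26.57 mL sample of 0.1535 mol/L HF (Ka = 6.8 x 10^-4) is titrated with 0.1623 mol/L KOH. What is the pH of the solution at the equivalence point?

8.03

n(HF) = 0.1535 x 0.02657 = 0.004078 mol; V(KOH) at equivalence = 0.004078/0.1623 = 0.02513 L.
At equivalence all the acid is converted to F-; total volume = 0.02657 + 0.02513 = 0.05170 L, so [F-] = 0.004078/0.05170 = 0.07889 M.
Kb = Kw/Ka = 1.0e-14 / 6.8 x 10^-4 = 1.47e-11.
[OH^-] = sqrt(Kb x [F-]) = sqrt(1.47e-11 x 0.07889) = 1.08e-6 M.
pOH = 5.97, so pH = 14.00 - 5.97 = 8.03.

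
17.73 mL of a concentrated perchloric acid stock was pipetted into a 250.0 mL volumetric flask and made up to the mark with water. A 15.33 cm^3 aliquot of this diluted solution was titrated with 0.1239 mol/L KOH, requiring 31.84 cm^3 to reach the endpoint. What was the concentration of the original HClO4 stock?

3.63 M

n(KOH) = 0.1239 x 0.03184 = 0.003945 mol.
n(HClO4) in the aliquot = 0.003945 mol.
[diluted HClO4] = 0.003945 / 0.01533 = 0.2573 M.
Dilution factor = 250.0/17.73 = 14.10, so [stock] = 0.2573 x 14.10 = 3.63 M.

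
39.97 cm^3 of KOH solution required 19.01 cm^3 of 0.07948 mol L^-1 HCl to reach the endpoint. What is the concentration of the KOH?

0.0378 M

n(HCl) delivered = 0.07948 x 0.01901 = 0.001511 mol.
For a 1:1 reaction, n(KOH) = 0.001511 mol.
[KOH] = 0.001511 mol / 0.03997 L = 0.0378 M.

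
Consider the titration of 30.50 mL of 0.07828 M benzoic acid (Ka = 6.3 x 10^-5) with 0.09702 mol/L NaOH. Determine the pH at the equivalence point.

n(C6H5COOH) = 0.07828 x 0.03050 = 0.002388 mol; V(NaOH) at equivalence = 0.002388/0.09702 = 0.02461 L.
At equivalence all the acid is converted to C6H5COO-; total volume = 0.03050 + 0.02461 = 0.05511 L, so [C6H5COO-] = 0.002388/0.05511 = 0.04332 M.
Kb = Kw/Ka = 1.0e-14 / 6.3 x 10^-5 = 1.59e-10.
[OH^-] = sqrt(Kb x [C6H5COO-]) = sqrt(1.59e-10 x 0.04332) = 2.62e-6 M.
pOH = 5.58, so pH = 14.00 - 5.58 = 8.42.

8.42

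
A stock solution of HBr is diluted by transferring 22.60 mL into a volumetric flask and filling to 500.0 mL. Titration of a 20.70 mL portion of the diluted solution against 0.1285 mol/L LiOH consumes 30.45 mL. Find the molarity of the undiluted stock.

4.18 M

n(LiOH) = 0.1285 x 0.03045 = 0.003913 mol.
n(HBr) in the aliquot = 0.003913 mol.
[diluted HBr] = 0.003913 / 0.02070 = 0.1890 M.
Dilution factor = 500.0/22.60 = 22.12, so [stock] = 0.1890 x 22.12 = 4.18 M.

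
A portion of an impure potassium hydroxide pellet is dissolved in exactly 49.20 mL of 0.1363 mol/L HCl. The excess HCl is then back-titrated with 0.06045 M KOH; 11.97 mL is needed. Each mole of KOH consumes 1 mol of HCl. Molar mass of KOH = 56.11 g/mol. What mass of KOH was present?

0.336 g

Total n(HCl) added = 0.1363 x 0.04920 = 0.006706 mol.
n(KOH) used = 0.06045 x 0.01197 = 0.0007236 mol, which equals the excess n(HCl).
So n(HCl) consumed by the sample = 0.006706 - 0.0007236 = 0.005982 mol.
n(KOH) = 0.005982 / 1 = 0.005982 mol.
mass = 0.005982 mol x 56.11 g/mol = 0.336 g.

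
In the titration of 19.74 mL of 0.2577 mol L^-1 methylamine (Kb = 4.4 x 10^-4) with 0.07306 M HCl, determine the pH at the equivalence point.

5.94

n(CH3NH2) = 0.2577 x 0.01974 = 0.005087 mol; V(HCl) at equivalence = 0.005087/0.07306 = 0.06963 L.
At equivalence the base is fully converted to CH3NH3+; total volume = 0.08937 L, so [CH3NH3+] = 0.005087/0.08937 = 0.05692 M.
Ka(CH3NH3+) = Kw/Kb = 1.0e-14 / 4.4 x 10^-4 = 2.27e-11.
[H^+] = sqrt(Ka x [CH3NH3+]) = sqrt(2.27e-11 x 0.05692) = 1.14e-6 M.
pH = -log(1.14e-6) = 5.94.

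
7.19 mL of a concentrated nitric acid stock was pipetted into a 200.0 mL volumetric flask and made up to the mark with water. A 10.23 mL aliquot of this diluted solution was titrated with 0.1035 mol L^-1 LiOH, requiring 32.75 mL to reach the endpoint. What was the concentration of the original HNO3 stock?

9.22 M

n(LiOH) = 0.1035 x 0.03275 = 0.003390 mol.
n(HNO3) in the aliquot = 0.003390 mol.
[diluted HNO3] = 0.003390 / 0.01023 = 0.3313 M.
Dilution factor = 200.0/7.190 = 27.82, so [stock] = 0.3313 x 27.82 = 9.22 M.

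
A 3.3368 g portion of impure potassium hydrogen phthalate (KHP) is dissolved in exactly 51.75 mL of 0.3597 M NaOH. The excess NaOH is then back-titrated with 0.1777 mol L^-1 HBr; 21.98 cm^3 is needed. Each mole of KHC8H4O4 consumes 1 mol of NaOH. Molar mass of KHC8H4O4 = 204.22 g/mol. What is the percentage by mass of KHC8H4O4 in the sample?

90.0%

Total n(NaOH) added = 0.3597 x 0.05175 = 0.01861 mol.
n(HBr) used = 0.1777 x 0.02198 = 0.003906 mol, which equals the excess n(NaOH).
So n(NaOH) consumed by the sample = 0.01861 - 0.003906 = 0.01471 mol.
n(KHC8H4O4) = 0.01471 / 1 = 0.01471 mol.
mass KHC8H4O4 = 0.01471 x 204.22 = 3.004 g, so %KHC8H4O4 = 3.004/3.3368 x 100 = 90.0%.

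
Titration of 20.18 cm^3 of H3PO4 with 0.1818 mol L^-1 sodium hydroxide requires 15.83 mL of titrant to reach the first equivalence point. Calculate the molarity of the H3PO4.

0.143 M

n(NaOH) = 0.1818 x 0.01583 = 0.002878 mol.
At the first equivalence point, 1 mol OH^- react per mol H3PO4, so n(H3PO4) = 0.002878 / 1 = 0.002878 mol.
[H3PO4] = 0.002878 / 0.02018 L = 0.143 M.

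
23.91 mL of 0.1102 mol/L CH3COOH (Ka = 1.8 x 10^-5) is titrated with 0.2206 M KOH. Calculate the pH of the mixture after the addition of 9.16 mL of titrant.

5.26

Initial n(CH3COOH) = 0.1102 x 0.02391 = 0.002635 mol.
n(KOH) added = 0.2206 x 0.009160 = 0.002021 mol, converting that many moles of CH3COOH to CH3COO-.
Remaining n(CH3COOH) = 0.0006142 mol; n(CH3COO-) = 0.002021 mol.
By Henderson-Hasselbalch, pH = pKa + log([A^-]/[HA]) = 4.74 + log(0.002021/0.0006142) = 4.74 + (+0.52) = 5.26.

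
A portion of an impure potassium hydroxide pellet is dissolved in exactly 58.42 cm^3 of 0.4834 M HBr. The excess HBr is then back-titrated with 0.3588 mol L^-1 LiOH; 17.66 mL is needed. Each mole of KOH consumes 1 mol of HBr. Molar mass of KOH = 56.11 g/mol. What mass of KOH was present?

1.23 g

Total n(HBr) added = 0.4834 x 0.05842 = 0.02824 mol.
n(LiOH) used = 0.3588 x 0.01766 = 0.006336 mol, which equals the excess n(HBr).
So n(HBr) consumed by the sample = 0.02824 - 0.006336 = 0.02190 mol.
n(KOH) = 0.02190 / 1 = 0.02190 mol.
mass = 0.02190 mol x 56.11 g/mol = 1.23 g.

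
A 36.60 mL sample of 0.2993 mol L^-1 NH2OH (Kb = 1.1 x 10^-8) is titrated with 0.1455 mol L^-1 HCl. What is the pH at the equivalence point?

n(NH2OH) = 0.2993 x 0.03660 = 0.01095 mol; V(HCl) at equivalence = 0.01095/0.1455 = 0.07529 L.
At equivalence the base is fully converted to NH3OH+; total volume = 0.1119 L, so [NH3OH+] = 0.01095/0.1119 = 0.09791 M.
Ka(NH3OH+) = Kw/Kb = 1.0e-14 / 1.1 x 10^-8 = 9.09e-7.
[H^+] = sqrt(Ka x [NH3OH+]) = sqrt(9.09e-7 x 0.09791) = 0.000298 M.
pH = -log(0.000298) = 3.53.

3.53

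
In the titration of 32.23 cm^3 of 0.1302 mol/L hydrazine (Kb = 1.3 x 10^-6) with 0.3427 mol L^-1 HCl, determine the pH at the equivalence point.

4.57

n(N2H4) = 0.1302 x 0.03223 = 0.004196 mol; V(HCl) at equivalence = 0.004196/0.3427 = 0.01224 L.
At equivalence the base is fully converted to N2H5+; total volume = 0.04447 L, so [N2H5+] = 0.004196/0.04447 = 0.09435 M.
Ka(N2H5+) = Kw/Kb = 1.0e-14 / 1.3 x 10^-6 = 7.69e-9.
[H^+] = sqrt(Ka x [N2H5+]) = sqrt(7.69e-9 x 0.09435) = 2.69e-5 M.
pH = -log(2.69e-5) = 4.57.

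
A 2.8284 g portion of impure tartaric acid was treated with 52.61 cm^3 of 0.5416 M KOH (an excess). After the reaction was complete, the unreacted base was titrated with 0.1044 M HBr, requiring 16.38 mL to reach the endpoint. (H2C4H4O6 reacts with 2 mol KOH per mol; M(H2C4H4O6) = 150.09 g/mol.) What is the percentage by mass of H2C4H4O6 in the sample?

71.1%

Total n(KOH) added = 0.5416 x 0.05261 = 0.02849 mol.
n(HBr) used = 0.1044 x 0.01638 = 0.001710 mol, which equals the excess n(KOH).
So n(KOH) consumed by the sample = 0.02849 - 0.001710 = 0.02678 mol.
n(H2C4H4O6) = 0.02678 / 2 = 0.01339 mol.
mass H2C4H4O6 = 0.01339 x 150.09 = 2.010 g, so %H2C4H4O6 = 2.010/2.8284 x 100 = 71.1%.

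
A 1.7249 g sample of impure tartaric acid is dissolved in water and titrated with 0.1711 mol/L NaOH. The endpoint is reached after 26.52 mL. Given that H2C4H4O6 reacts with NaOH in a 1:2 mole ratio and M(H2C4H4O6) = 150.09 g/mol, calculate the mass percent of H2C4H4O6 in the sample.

19.7%

n(NaOH) = 0.1711 x 0.02652 = 0.004538 mol.
n(H2C4H4O6) = 0.004538 / 2 = 0.002269 mol.
mass of H2C4H4O6 = 0.002269 x 150.09 = 0.3405 g.
% purity = 0.3405 / 1.7249 x 100 = 19.7%.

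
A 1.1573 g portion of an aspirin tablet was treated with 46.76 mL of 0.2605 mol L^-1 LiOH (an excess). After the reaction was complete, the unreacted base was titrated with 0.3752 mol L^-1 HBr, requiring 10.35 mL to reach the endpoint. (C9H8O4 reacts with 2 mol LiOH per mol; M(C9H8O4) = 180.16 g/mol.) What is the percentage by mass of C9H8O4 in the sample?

Total n(LiOH) added = 0.2605 x 0.04676 = 0.01218 mol.
n(HBr) used = 0.3752 x 0.01035 = 0.003883 mol, which equals the excess n(LiOH).
So n(LiOH) consumed by the sample = 0.01218 - 0.003883 = 0.008298 mol.
n(C9H8O4) = 0.008298 / 2 = 0.004149 mol.
mass C9H8O4 = 0.004149 x 180.16 = 0.7475 g, so %C9H8O4 = 0.7475/1.1573 x 100 = 64.6%.

64.6%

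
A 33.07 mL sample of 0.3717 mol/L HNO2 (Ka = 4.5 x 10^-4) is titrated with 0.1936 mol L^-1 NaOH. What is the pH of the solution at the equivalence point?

n(HNO2) = 0.3717 x 0.03307 = 0.01229 mol; V(NaOH) at equivalence = 0.01229/0.1936 = 0.06349 L.
At equivalence all the acid is converted to NO2-; total volume = 0.03307 + 0.06349 = 0.09656 L, so [NO2-] = 0.01229/0.09656 = 0.1273 M.
Kb = Kw/Ka = 1.0e-14 / 4.5 x 10^-4 = 2.22e-11.
[OH^-] = sqrt(Kb x [NO2-]) = sqrt(2.22e-11 x 0.1273) = 1.68e-6 M.
pOH = 5.77, so pH = 14.00 - 5.77 = 8.23.

8.23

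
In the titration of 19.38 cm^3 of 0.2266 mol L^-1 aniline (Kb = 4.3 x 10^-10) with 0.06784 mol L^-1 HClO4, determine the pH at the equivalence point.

2.96

n(C6H5NH2) = 0.2266 x 0.01938 = 0.004392 mol; V(HClO4) at equivalence = 0.004392/0.06784 = 0.06473 L.
At equivalence the base is fully converted to C6H5NH3+; total volume = 0.08411 L, so [C6H5NH3+] = 0.004392/0.08411 = 0.05221 M.
Ka(C6H5NH3+) = Kw/Kb = 1.0e-14 / 4.3 x 10^-10 = 2.33e-5.
[H^+] = sqrt(Ka x [C6H5NH3+]) = sqrt(2.33e-5 x 0.05221) = 0.00110 M.
pH = -log(0.00110) = 2.96.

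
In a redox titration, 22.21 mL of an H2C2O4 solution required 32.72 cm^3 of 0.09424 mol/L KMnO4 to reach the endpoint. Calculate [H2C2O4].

0.347 M

n(KMnO4) = 0.09424 x 0.03272 = 0.003084 mol.
From the balanced equation, 2 mol KMnO4 reacts with 5 mol H2C2O4, so n(H2C2O4) = 0.003084 x 5/2 = 0.007709 mol.
[H2C2O4] = 0.007709 / 0.02221 L = 0.347 M.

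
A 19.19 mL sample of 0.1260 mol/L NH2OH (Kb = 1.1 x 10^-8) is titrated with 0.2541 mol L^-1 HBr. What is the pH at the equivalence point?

n(NH2OH) = 0.1260 x 0.01919 = 0.002418 mol; V(HBr) at equivalence = 0.002418/0.2541 = 0.009516 L.
At equivalence the base is fully converted to NH3OH+; total volume = 0.02871 L, so [NH3OH+] = 0.002418/0.02871 = 0.08423 M.
Ka(NH3OH+) = Kw/Kb = 1.0e-14 / 1.1 x 10^-8 = 9.09e-7.
[H^+] = sqrt(Ka x [NH3OH+]) = sqrt(9.09e-7 x 0.08423) = 0.000277 M.
pH = -log(0.000277) = 3.56.

3.56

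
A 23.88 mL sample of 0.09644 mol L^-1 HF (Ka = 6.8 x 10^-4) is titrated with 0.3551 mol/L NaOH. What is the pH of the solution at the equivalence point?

8.02

n(HF) = 0.09644 x 0.02388 = 0.002303 mol; V(NaOH) at equivalence = 0.002303/0.3551 = 0.006485 L.
At equivalence all the acid is converted to F-; total volume = 0.02388 + 0.006485 = 0.03037 L, so [F-] = 0.002303/0.03037 = 0.07584 M.
Kb = Kw/Ka = 1.0e-14 / 6.8 x 10^-4 = 1.47e-11.
[OH^-] = sqrt(Kb x [F-]) = sqrt(1.47e-11 x 0.07584) = 1.06e-6 M.
pOH = 5.98, so pH = 14.00 - 5.98 = 8.02.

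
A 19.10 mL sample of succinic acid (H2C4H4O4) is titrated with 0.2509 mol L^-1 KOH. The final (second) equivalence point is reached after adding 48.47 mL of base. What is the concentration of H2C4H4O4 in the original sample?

0.318 M

n(KOH) = 0.2509 x 0.04847 = 0.01216 mol.
At the final (second) equivalence point, 2 mol OH^- react per mol H2C4H4O4, so n(H2C4H4O4) = 0.01216 / 2 = 0.006081 mol.
[H2C4H4O4] = 0.006081 / 0.01910 L = 0.318 M.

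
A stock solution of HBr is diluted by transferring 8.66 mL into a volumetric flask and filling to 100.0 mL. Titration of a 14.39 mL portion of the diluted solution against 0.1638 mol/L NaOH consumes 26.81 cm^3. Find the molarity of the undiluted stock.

3.52 M

n(NaOH) = 0.1638 x 0.02681 = 0.004391 mol.
n(HBr) in the aliquot = 0.004391 mol.
[diluted HBr] = 0.004391 / 0.01439 = 0.3052 M.
Dilution factor = 100.0/8.660 = 11.55, so [stock] = 0.3052 x 11.55 = 3.52 M.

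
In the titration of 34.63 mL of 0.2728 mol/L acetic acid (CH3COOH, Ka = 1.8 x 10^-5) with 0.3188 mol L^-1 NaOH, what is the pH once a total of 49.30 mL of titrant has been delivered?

n(acid) = 0.2728 x 0.03463 = 0.009447 mol; n(NaOH) added = 0.3188 x 0.04930 = 0.01572 mol.
Base is in excess by 0.01572 - 0.009447 = 0.006270 mol in a total volume of 0.08393 L.
[OH^-] = 0.006270/0.08393 = 0.07470 M, so pOH = 1.13 and pH = 14.00 - 1.13 = 12.87.

12.87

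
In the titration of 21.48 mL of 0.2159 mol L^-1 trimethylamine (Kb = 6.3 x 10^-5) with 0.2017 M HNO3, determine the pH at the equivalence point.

5.39

n((CH3)3N) = 0.2159 x 0.02148 = 0.004638 mol; V(HNO3) at equivalence = 0.004638/0.2017 = 0.02299 L.
At equivalence the base is fully converted to (CH3)3NH+; total volume = 0.04447 L, so [(CH3)3NH+] = 0.004638/0.04447 = 0.1043 M.
Ka((CH3)3NH+) = Kw/Kb = 1.0e-14 / 6.3 x 10^-5 = 1.59e-10.
[H^+] = sqrt(Ka x [(CH3)3NH+]) = sqrt(1.59e-10 x 0.1043) = 4.07e-6 M.
pH = -log(4.07e-6) = 5.39.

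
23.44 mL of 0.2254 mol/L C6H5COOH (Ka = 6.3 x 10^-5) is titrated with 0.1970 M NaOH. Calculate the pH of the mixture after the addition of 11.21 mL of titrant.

4.06

Initial n(C6H5COOH) = 0.2254 x 0.02344 = 0.005283 mol.
n(NaOH) added = 0.1970 x 0.01121 = 0.002208 mol, converting that many moles of C6H5COOH to C6H5COO-.
Remaining n(C6H5COOH) = 0.003075 mol; n(C6H5COO-) = 0.002208 mol.
By Henderson-Hasselbalch, pH = pKa + log([A^-]/[HA]) = 4.20 + log(0.002208/0.003075) = 4.20 + (-0.14) = 4.06.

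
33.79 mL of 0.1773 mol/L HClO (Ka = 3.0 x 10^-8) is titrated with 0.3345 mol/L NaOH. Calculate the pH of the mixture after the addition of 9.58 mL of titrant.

Initial n(HClO) = 0.1773 x 0.03379 = 0.005991 mol.
n(NaOH) added = 0.3345 x 0.009580 = 0.003205 mol, converting that many moles of HClO to ClO-.
Remaining n(HClO) = 0.002786 mol; n(ClO-) = 0.003205 mol.
By Henderson-Hasselbalch, pH = pKa + log([A^-]/[HA]) = 7.52 + log(0.003205/0.002786) = 7.52 + (+0.06) = 7.58.

7.58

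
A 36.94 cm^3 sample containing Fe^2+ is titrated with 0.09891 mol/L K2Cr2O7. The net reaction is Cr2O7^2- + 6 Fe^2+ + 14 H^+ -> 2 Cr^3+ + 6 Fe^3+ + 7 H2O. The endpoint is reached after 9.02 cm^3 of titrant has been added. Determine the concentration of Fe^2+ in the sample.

n(K2Cr2O7) = 0.09891 x 0.009020 = 0.0008922 mol.
From the balanced equation, 1 mol K2Cr2O7 reacts with 6 mol Fe^2+, so n(Fe^2+) = 0.0008922 x 6/1 = 0.005353 mol.
[Fe^2+] = 0.005353 / 0.03694 L = 0.145 M.

0.145 M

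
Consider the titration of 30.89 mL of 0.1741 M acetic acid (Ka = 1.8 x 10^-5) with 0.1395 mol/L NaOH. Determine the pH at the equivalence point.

8.82

n(CH3COOH) = 0.1741 x 0.03089 = 0.005378 mol; V(NaOH) at equivalence = 0.005378/0.1395 = 0.03855 L.
At equivalence all the acid is converted to CH3COO-; total volume = 0.03089 + 0.03855 = 0.06944 L, so [CH3COO-] = 0.005378/0.06944 = 0.07745 M.
Kb = Kw/Ka = 1.0e-14 / 1.8 x 10^-5 = 5.56e-10.
[OH^-] = sqrt(Kb x [CH3COO-]) = sqrt(5.56e-10 x 0.07745) = 6.56e-6 M.
pOH = 5.18, so pH = 14.00 - 5.18 = 8.82.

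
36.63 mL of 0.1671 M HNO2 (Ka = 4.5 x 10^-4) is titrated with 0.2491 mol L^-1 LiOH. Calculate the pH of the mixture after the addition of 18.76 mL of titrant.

3.86

Initial n(HNO2) = 0.1671 x 0.03663 = 0.006121 mol.
n(LiOH) added = 0.2491 x 0.01876 = 0.004673 mol, converting that many moles of HNO2 to NO2-.
Remaining n(HNO2) = 0.001448 mol; n(NO2-) = 0.004673 mol.
By Henderson-Hasselbalch, pH = pKa + log([A^-]/[HA]) = 3.35 + log(0.004673/0.001448) = 3.35 + (+0.51) = 3.86.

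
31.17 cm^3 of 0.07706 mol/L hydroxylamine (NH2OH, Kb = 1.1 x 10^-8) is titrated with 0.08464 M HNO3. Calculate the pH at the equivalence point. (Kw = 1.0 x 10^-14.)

3.72

n(NH2OH) = 0.07706 x 0.03117 = 0.002402 mol; V(HNO3) at equivalence = 0.002402/0.08464 = 0.02838 L.
At equivalence the base is fully converted to NH3OH+; total volume = 0.05955 L, so [NH3OH+] = 0.002402/0.05955 = 0.04034 M.
Ka(NH3OH+) = Kw/Kb = 1.0e-14 / 1.1 x 10^-8 = 9.09e-7.
[H^+] = sqrt(Ka x [NH3OH+]) = sqrt(9.09e-7 x 0.04034) = 0.000191 M.
pH = -log(0.000191) = 3.72.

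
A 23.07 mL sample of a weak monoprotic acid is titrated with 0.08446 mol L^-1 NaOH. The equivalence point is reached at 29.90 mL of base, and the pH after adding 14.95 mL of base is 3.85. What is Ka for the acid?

1.4 x 10^-4

14.95 mL is half of the equivalence volume, so this is the half-equivalence point where [HA] = [A^-].
At half-equivalence pH = pKa, so pKa = 3.85.
Ka = 10^(-3.85) = 1.4 x 10^-4.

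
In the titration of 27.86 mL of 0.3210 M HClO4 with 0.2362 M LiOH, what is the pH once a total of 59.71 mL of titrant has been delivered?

12.77

n(acid) = 0.3210 x 0.02786 = 0.008943 mol; n(LiOH) added = 0.2362 x 0.05971 = 0.01410 mol.
Base is in excess by 0.01410 - 0.008943 = 0.005160 mol in a total volume of 0.08757 L.
[OH^-] = 0.005160/0.08757 = 0.05893 M, so pOH = 1.23 and pH = 14.00 - 1.23 = 12.77.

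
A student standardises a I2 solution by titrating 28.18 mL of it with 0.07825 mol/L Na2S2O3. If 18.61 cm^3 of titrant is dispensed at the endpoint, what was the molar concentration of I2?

0.0258 M

n(Na2S2O3) = 0.07825 x 0.01861 = 0.001456 mol.
From the balanced equation, 2 mol Na2S2O3 reacts with 1 mol I2, so n(I2) = 0.001456 x 1/2 = 0.0007281 mol.
[I2] = 0.0007281 / 0.02818 L = 0.0258 M.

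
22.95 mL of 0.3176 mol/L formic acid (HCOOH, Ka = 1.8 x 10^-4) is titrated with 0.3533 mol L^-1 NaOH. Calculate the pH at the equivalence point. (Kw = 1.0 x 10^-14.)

8.48

n(HCOOH) = 0.3176 x 0.02295 = 0.007289 mol; V(NaOH) at equivalence = 0.007289/0.3533 = 0.02063 L.
At equivalence all the acid is converted to HCOO-; total volume = 0.02295 + 0.02063 = 0.04358 L, so [HCOO-] = 0.007289/0.04358 = 0.1673 M.
Kb = Kw/Ka = 1.0e-14 / 1.8 x 10^-4 = 5.56e-11.
[OH^-] = sqrt(Kb x [HCOO-]) = sqrt(5.56e-11 x 0.1673) = 3.05e-6 M.
pOH = 5.52, so pH = 14.00 - 5.52 = 8.48.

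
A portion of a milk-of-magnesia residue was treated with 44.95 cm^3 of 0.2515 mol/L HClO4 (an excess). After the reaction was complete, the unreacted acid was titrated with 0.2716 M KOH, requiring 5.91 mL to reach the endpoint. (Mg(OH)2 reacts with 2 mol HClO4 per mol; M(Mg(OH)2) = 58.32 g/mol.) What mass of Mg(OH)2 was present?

Total n(HClO4) added = 0.2515 x 0.04495 = 0.01130 mol.
n(KOH) used = 0.2716 x 0.005910 = 0.001605 mol, which equals the excess n(HClO4).
So n(HClO4) consumed by the sample = 0.01130 - 0.001605 = 0.009700 mol.
n(Mg(OH)2) = 0.009700 / 2 = 0.004850 mol.
mass = 0.004850 mol x 58.32 g/mol = 0.283 g.

0.283 g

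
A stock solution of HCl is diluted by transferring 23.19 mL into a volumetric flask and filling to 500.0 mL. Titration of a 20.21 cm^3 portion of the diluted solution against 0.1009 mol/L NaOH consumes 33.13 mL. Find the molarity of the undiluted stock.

n(NaOH) = 0.1009 x 0.03313 = 0.003343 mol.
n(HCl) in the aliquot = 0.003343 mol.
[diluted HCl] = 0.003343 / 0.02021 = 0.1654 M.
Dilution factor = 500.0/23.19 = 21.56, so [stock] = 0.1654 x 21.56 = 3.57 M.

3.57 M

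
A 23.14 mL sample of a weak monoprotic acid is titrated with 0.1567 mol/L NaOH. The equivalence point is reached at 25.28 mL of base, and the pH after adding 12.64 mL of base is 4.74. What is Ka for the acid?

1.8 x 10^-5

12.64 mL is half of the equivalence volume, so this is the half-equivalence point where [HA] = [A^-].
At half-equivalence pH = pKa, so pKa = 4.74.
Ka = 10^(-4.74) = 1.8 x 10^-5.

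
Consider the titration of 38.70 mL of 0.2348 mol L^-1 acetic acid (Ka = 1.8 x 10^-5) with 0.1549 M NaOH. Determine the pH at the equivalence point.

8.86

n(CH3COOH) = 0.2348 x 0.03870 = 0.009087 mol; V(NaOH) at equivalence = 0.009087/0.1549 = 0.05866 L.
At equivalence all the acid is converted to CH3COO-; total volume = 0.03870 + 0.05866 = 0.09736 L, so [CH3COO-] = 0.009087/0.09736 = 0.09333 M.
Kb = Kw/Ka = 1.0e-14 / 1.8 x 10^-5 = 5.56e-10.
[OH^-] = sqrt(Kb x [CH3COO-]) = sqrt(5.56e-10 x 0.09333) = 7.20e-6 M.
pOH = 5.14, so pH = 14.00 - 5.14 = 8.86.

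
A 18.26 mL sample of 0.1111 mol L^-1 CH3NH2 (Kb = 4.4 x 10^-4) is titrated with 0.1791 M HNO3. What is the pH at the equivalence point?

5.90

n(CH3NH2) = 0.1111 x 0.01826 = 0.002029 mol; V(HNO3) at equivalence = 0.002029/0.1791 = 0.01133 L.
At equivalence the base is fully converted to CH3NH3+; total volume = 0.02959 L, so [CH3NH3+] = 0.002029/0.02959 = 0.06857 M.
Ka(CH3NH3+) = Kw/Kb = 1.0e-14 / 4.4 x 10^-4 = 2.27e-11.
[H^+] = sqrt(Ka x [CH3NH3+]) = sqrt(2.27e-11 x 0.06857) = 1.25e-6 M.
pH = -log(1.25e-6) = 5.90.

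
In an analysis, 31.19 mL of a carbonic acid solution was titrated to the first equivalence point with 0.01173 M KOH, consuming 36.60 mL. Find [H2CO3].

0.0138 M

n(KOH) = 0.01173 x 0.03660 = 0.0004293 mol.
At the first equivalence point, 1 mol OH^- react per mol H2CO3, so n(H2CO3) = 0.0004293 / 1 = 0.0004293 mol.
[H2CO3] = 0.0004293 / 0.03119 L = 0.0138 M.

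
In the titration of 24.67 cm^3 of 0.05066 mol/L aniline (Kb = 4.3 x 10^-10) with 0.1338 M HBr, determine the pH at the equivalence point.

n(C6H5NH2) = 0.05066 x 0.02467 = 0.001250 mol; V(HBr) at equivalence = 0.001250/0.1338 = 0.009341 L.
At equivalence the base is fully converted to C6H5NH3+; total volume = 0.03401 L, so [C6H5NH3+] = 0.001250/0.03401 = 0.03675 M.
Ka(C6H5NH3+) = Kw/Kb = 1.0e-14 / 4.3 x 10^-10 = 2.33e-5.
[H^+] = sqrt(Ka x [C6H5NH3+]) = sqrt(2.33e-5 x 0.03675) = 0.000924 M.
pH = -log(0.000924) = 3.03.

3.03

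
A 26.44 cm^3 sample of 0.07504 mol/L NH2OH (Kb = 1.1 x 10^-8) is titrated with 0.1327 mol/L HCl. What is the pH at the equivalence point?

n(NH2OH) = 0.07504 x 0.02644 = 0.001984 mol; V(HCl) at equivalence = 0.001984/0.1327 = 0.01495 L.
At equivalence the base is fully converted to NH3OH+; total volume = 0.04139 L, so [NH3OH+] = 0.001984/0.04139 = 0.04793 M.
Ka(NH3OH+) = Kw/Kb = 1.0e-14 / 1.1 x 10^-8 = 9.09e-7.
[H^+] = sqrt(Ka x [NH3OH+]) = sqrt(9.09e-7 x 0.04793) = 0.000209 M.
pH = -log(0.000209) = 3.68.

3.68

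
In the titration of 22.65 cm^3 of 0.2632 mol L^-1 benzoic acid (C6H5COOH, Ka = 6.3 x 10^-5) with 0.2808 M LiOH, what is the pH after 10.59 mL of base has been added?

4.20

Initial n(C6H5COOH) = 0.2632 x 0.02265 = 0.005961 mol.
n(LiOH) added = 0.2808 x 0.01059 = 0.002974 mol, converting that many moles of C6H5COOH to C6H5COO-.
Remaining n(C6H5COOH) = 0.002988 mol; n(C6H5COO-) = 0.002974 mol.
By Henderson-Hasselbalch, pH = pKa + log([A^-]/[HA]) = 4.20 + log(0.002974/0.002988) = 4.20 + (-0.00) = 4.20.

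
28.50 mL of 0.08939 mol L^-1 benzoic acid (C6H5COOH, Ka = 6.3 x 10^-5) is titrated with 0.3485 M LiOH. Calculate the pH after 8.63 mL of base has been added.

n(acid) = 0.08939 x 0.02850 = 0.002548 mol; n(LiOH) added = 0.3485 x 0.008630 = 0.003008 mol.
Base is in excess by 0.003008 - 0.002548 = 0.0004599 mol in a total volume of 0.03713 L.
[OH^-] = 0.0004599/0.03713 = 0.01239 M, so pOH = 1.91 and pH = 14.00 - 1.91 = 12.09.

12.09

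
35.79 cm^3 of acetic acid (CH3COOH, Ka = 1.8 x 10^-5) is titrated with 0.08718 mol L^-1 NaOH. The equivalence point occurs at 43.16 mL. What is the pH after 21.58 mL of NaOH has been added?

4.74

21.58 mL is exactly half the equivalence volume (43.16/2), i.e. the half-equivalence point.
There, n(HA) = n(A^-), so pH = pKa = -log(1.8 x 10^-5) = 4.74.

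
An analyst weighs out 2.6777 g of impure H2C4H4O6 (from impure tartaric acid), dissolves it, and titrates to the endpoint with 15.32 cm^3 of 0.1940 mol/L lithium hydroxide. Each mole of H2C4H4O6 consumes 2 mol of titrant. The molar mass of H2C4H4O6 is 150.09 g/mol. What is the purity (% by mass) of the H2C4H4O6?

8.33%

n(LiOH) = 0.1940 x 0.01532 = 0.002972 mol.
n(H2C4H4O6) = 0.002972 / 2 = 0.001486 mol.
mass of H2C4H4O6 = 0.001486 x 150.09 = 0.2230 g.
% purity = 0.2230 / 2.6777 x 100 = 8.33%.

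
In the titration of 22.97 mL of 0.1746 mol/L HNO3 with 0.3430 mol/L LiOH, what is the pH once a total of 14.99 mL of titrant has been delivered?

n(acid) = 0.1746 x 0.02297 = 0.004011 mol; n(LiOH) added = 0.3430 x 0.01499 = 0.005142 mol.
Base is in excess by 0.005142 - 0.004011 = 0.001131 mol in a total volume of 0.03796 L.
[OH^-] = 0.001131/0.03796 = 0.02979 M, so pOH = 1.53 and pH = 14.00 - 1.53 = 12.47.

12.47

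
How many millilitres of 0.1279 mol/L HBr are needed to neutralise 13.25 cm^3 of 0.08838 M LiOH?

n(LiOH) = 0.08838 mol/L x 0.01325 L = 0.001171 mol.
At equivalence n(HBr) = n(LiOH) = 0.001171 mol.
V(HBr) = 0.001171 / 0.1279 = 0.009156 L = 9.16 mL.

9.16 mL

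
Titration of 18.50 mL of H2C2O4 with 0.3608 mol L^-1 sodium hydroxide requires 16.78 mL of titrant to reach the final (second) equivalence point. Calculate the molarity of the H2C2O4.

0.164 M

n(NaOH) = 0.3608 x 0.01678 = 0.006054 mol.
At the final (second) equivalence point, 2 mol OH^- react per mol H2C2O4, so n(H2C2O4) = 0.006054 / 2 = 0.003027 mol.
[H2C2O4] = 0.003027 / 0.01850 L = 0.164 M.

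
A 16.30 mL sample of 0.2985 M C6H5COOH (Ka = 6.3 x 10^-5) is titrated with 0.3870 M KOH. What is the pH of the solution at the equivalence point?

8.71

n(C6H5COOH) = 0.2985 x 0.01630 = 0.004866 mol; V(KOH) at equivalence = 0.004866/0.3870 = 0.01257 L.
At equivalence all the acid is converted to C6H5COO-; total volume = 0.01630 + 0.01257 = 0.02887 L, so [C6H5COO-] = 0.004866/0.02887 = 0.1685 M.
Kb = Kw/Ka = 1.0e-14 / 6.3 x 10^-5 = 1.59e-10.
[OH^-] = sqrt(Kb x [C6H5COO-]) = sqrt(1.59e-10 x 0.1685) = 5.17e-6 M.
pOH = 5.29, so pH = 14.00 - 5.29 = 8.71.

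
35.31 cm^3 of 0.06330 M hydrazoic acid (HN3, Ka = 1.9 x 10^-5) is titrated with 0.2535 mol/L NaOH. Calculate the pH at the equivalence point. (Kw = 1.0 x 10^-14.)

8.71

n(HN3) = 0.06330 x 0.03531 = 0.002235 mol; V(NaOH) at equivalence = 0.002235/0.2535 = 0.008817 L.
At equivalence all the acid is converted to N3-; total volume = 0.03531 + 0.008817 = 0.04413 L, so [N3-] = 0.002235/0.04413 = 0.05065 M.
Kb = Kw/Ka = 1.0e-14 / 1.9 x 10^-5 = 5.26e-10.
[OH^-] = sqrt(Kb x [N3-]) = sqrt(5.26e-10 x 0.05065) = 5.16e-6 M.
pOH = 5.29, so pH = 14.00 - 5.29 = 8.71.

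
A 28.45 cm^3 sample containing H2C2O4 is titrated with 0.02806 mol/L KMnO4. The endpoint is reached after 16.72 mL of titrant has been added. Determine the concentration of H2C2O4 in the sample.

n(KMnO4) = 0.02806 x 0.01672 = 0.0004692 mol.
From the balanced equation, 2 mol KMnO4 reacts with 5 mol H2C2O4, so n(H2C2O4) = 0.0004692 x 5/2 = 0.001173 mol.
[H2C2O4] = 0.001173 / 0.02845 L = 0.0412 M.

0.0412 M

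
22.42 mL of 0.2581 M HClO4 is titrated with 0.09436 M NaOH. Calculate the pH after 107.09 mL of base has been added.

12.52

n(acid) = 0.2581 x 0.02242 = 0.005787 mol; n(NaOH) added = 0.09436 x 0.1071 = 0.01011 mol.
Base is in excess by 0.01011 - 0.005787 = 0.004318 mol in a total volume of 0.1295 L.
[OH^-] = 0.004318/0.1295 = 0.03334 M, so pOH = 1.48 and pH = 14.00 - 1.48 = 12.52.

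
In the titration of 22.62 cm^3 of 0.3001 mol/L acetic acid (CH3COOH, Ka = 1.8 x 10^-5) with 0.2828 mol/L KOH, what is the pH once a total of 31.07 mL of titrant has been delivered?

12.57

n(acid) = 0.3001 x 0.02262 = 0.006788 mol; n(KOH) added = 0.2828 x 0.03107 = 0.008787 mol.
Base is in excess by 0.008787 - 0.006788 = 0.001998 mol in a total volume of 0.05369 L.
[OH^-] = 0.001998/0.05369 = 0.03722 M, so pOH = 1.43 and pH = 14.00 - 1.43 = 12.57.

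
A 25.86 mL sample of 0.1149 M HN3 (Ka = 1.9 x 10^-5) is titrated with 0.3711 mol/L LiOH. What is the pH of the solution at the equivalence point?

n(HN3) = 0.1149 x 0.02586 = 0.002971 mol; V(LiOH) at equivalence = 0.002971/0.3711 = 0.008007 L.
At equivalence all the acid is converted to N3-; total volume = 0.02586 + 0.008007 = 0.03387 L, so [N3-] = 0.002971/0.03387 = 0.08774 M.
Kb = Kw/Ka = 1.0e-14 / 1.9 x 10^-5 = 5.26e-10.
[OH^-] = sqrt(Kb x [N3-]) = sqrt(5.26e-10 x 0.08774) = 6.80e-6 M.
pOH = 5.17, so pH = 14.00 - 5.17 = 8.83.

8.83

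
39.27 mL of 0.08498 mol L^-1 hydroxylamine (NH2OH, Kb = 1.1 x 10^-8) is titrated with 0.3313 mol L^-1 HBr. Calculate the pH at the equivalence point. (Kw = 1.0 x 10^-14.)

n(NH2OH) = 0.08498 x 0.03927 = 0.003337 mol; V(HBr) at equivalence = 0.003337/0.3313 = 0.01007 L.
At equivalence the base is fully converted to NH3OH+; total volume = 0.04934 L, so [NH3OH+] = 0.003337/0.04934 = 0.06763 M.
Ka(NH3OH+) = Kw/Kb = 1.0e-14 / 1.1 x 10^-8 = 9.09e-7.
[H^+] = sqrt(Ka x [NH3OH+]) = sqrt(9.09e-7 x 0.06763) = 0.000248 M.
pH = -log(0.000248) = 3.61.

3.61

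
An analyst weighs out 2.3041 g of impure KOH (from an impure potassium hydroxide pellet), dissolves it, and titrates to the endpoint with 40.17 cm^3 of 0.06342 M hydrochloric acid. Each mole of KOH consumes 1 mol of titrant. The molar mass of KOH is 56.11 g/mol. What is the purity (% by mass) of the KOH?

n(HCl) = 0.06342 x 0.04017 = 0.002548 mol.
n(KOH) = 0.002548 / 1 = 0.002548 mol.
mass of KOH = 0.002548 x 56.11 = 0.1429 g.
% purity = 0.1429 / 2.3041 x 100 = 6.20%.

6.20%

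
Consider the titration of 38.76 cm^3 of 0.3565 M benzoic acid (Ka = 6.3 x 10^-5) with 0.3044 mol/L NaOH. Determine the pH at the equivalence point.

8.71

n(C6H5COOH) = 0.3565 x 0.03876 = 0.01382 mol; V(NaOH) at equivalence = 0.01382/0.3044 = 0.04539 L.
At equivalence all the acid is converted to C6H5COO-; total volume = 0.03876 + 0.04539 = 0.08415 L, so [C6H5COO-] = 0.01382/0.08415 = 0.1642 M.
Kb = Kw/Ka = 1.0e-14 / 6.3 x 10^-5 = 1.59e-10.
[OH^-] = sqrt(Kb x [C6H5COO-]) = sqrt(1.59e-10 x 0.1642) = 5.11e-6 M.
pOH = 5.29, so pH = 14.00 - 5.29 = 8.71.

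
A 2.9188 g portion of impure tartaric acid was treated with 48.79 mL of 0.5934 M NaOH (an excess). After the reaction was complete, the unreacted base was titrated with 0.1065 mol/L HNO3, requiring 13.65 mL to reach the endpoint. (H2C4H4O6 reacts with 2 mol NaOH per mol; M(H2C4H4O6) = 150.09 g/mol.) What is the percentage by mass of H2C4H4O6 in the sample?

70.7%

Total n(NaOH) added = 0.5934 x 0.04879 = 0.02895 mol.
n(HNO3) used = 0.1065 x 0.01365 = 0.001454 mol, which equals the excess n(NaOH).
So n(NaOH) consumed by the sample = 0.02895 - 0.001454 = 0.02750 mol.
n(H2C4H4O6) = 0.02750 / 2 = 0.01375 mol.
mass H2C4H4O6 = 0.01375 x 150.09 = 2.064 g, so %H2C4H4O6 = 2.064/2.9188 x 100 = 70.7%.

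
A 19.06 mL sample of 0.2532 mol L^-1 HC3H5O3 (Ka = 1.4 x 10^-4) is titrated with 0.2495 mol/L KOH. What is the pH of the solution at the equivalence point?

8.48

n(HC3H5O3) = 0.2532 x 0.01906 = 0.004826 mol; V(KOH) at equivalence = 0.004826/0.2495 = 0.01934 L.
At equivalence all the acid is converted to C3H5O3-; total volume = 0.01906 + 0.01934 = 0.03840 L, so [C3H5O3-] = 0.004826/0.03840 = 0.1257 M.
Kb = Kw/Ka = 1.0e-14 / 1.4 x 10^-4 = 7.14e-11.
[OH^-] = sqrt(Kb x [C3H5O3-]) = sqrt(7.14e-11 x 0.1257) = 3.00e-6 M.
pOH = 5.52, so pH = 14.00 - 5.52 = 8.48.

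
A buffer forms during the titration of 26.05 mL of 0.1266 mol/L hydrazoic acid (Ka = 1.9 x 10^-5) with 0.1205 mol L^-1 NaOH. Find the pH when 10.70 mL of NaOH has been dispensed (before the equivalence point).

4.53

Initial n(HN3) = 0.1266 x 0.02605 = 0.003298 mol.
n(NaOH) added = 0.1205 x 0.01070 = 0.001289 mol, converting that many moles of HN3 to N3-.
Remaining n(HN3) = 0.002009 mol; n(N3-) = 0.001289 mol.
By Henderson-Hasselbalch, pH = pKa + log([A^-]/[HA]) = 4.72 + log(0.001289/0.002009) = 4.72 + (-0.19) = 4.53.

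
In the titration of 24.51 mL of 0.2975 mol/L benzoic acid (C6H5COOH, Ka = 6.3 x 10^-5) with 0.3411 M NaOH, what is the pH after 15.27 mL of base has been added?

Initial n(C6H5COOH) = 0.2975 x 0.02451 = 0.007292 mol.
n(NaOH) added = 0.3411 x 0.01527 = 0.005209 mol, converting that many moles of C6H5COOH to C6H5COO-.
Remaining n(C6H5COOH) = 0.002083 mol; n(C6H5COO-) = 0.005209 mol.
By Henderson-Hasselbalch, pH = pKa + log([A^-]/[HA]) = 4.20 + log(0.005209/0.002083) = 4.20 + (+0.40) = 4.60.

4.60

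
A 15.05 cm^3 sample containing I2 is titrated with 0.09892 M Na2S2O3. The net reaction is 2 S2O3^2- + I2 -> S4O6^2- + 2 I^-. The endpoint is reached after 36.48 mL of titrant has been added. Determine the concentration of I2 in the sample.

n(Na2S2O3) = 0.09892 x 0.03648 = 0.003609 mol.
From the balanced equation, 2 mol Na2S2O3 reacts with 1 mol I2, so n(I2) = 0.003609 x 1/2 = 0.001804 mol.
[I2] = 0.001804 / 0.01505 L = 0.120 M.

0.120 M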